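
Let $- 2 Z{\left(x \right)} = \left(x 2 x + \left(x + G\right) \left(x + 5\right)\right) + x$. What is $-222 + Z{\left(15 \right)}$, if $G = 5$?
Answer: $- \frac{1309}{2} \approx -654.5$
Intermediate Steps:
$Z{\left(x \right)} = - x^{2} - \frac{x}{2} - \frac{\left(5 + x\right)^{2}}{2}$ ($Z{\left(x \right)} = - \frac{\left(x 2 x + \left(x + 5\right) \left(x + 5\right)\right) + x}{2} = - \frac{\left(2 x x + \left(5 + x\right) \left(5 + x\right)\right) + x}{2} = - \frac{\left(2 x^{2} + \left(5 + x\right)^{2}\right) + x}{2} = - \frac{\left(\left(5 + x\right)^{2} + 2 x^{2}\right) + x}{2} = - \frac{x + \left(5 + x\right)^{2} + 2 x^{2}}{2} = - x^{2} - \frac{x}{2} - \frac{\left(5 + x\right)^{2}}{2}$)
$-222 + Z{\left(15 \right)} = -222 - \left(95 + \frac{675}{2}\right) = -222 - \frac{865}{2} = - \frac{1309}{2}$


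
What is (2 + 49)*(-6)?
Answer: -306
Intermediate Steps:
(2 + 49)*(-6) = 51*(-6) = -306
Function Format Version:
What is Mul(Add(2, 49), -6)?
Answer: -306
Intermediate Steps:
Mul(Add(2, 49), -6) = Mul(51, -6) = -306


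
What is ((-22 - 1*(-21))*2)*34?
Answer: -68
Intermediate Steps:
((-22 - 1*(-21))*2)*34 = ((-22 + 21)*2)*34 = -1*2*34 = -2*34 = -68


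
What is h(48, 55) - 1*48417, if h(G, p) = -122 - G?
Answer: -48587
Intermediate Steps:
h(48, 55) - 1*48417 = (-122 - 1*48) - 1*48417 = (-122 - 48) - 48417 = -170 - 48417 = -48587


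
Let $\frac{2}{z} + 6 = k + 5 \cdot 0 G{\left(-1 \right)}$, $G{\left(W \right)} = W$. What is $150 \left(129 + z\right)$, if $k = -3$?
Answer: $\frac{57950}{3} \approx 19317.0$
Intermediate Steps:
$z = - \frac{2}{9}$ ($z = \frac{2}{-6 - \left(3 - 5 \cdot 0 \left(-1\right)\right)} = \frac{2}{-6 + \left(-3 + 0 \left(-1\right)\right)} = \frac{2}{-6 + \left(-3 + 0\right)} = \frac{2}{-6 - 3} = \frac{2}{-9} = 2 \left(- \frac{1}{9}\right) = - \frac{2}{9} \approx -0.22222$)
$150 \left(129 + z\right) = 150 \left(129 - \frac{2}{9}\right) = 150 \cdot \frac{1159}{9} = \frac{57950}{3}$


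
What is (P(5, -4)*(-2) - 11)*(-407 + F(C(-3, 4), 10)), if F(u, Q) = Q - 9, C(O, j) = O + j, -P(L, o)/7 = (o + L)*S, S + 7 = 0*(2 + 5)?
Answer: 44254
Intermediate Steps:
S = -7 (S = -7 + 0*(2 + 5) = -7 + 0*7 = -7 + 0 = -7)
P(L, o) = 49*L + 49*o (P(L, o) = -7*(o + L)*(-7) = -7*(L + o)*(-7) = -7*(-7*L - 7*o) = 49*L + 49*o)
F(u, Q) = -9 + Q
(P(5, -4)*(-2) - 11)*(-407 + F(C(-3, 4), 10)) = ((49*5 + 49*(-4))*(-2) - 11)*(-407 + (-9 + 10)) = ((245 - 196)*(-2) - 11)*(-407 + 1) = (49*(-2) - 11)*(-406) = (-98 - 11)*(-406) = -109*(-406) = 44254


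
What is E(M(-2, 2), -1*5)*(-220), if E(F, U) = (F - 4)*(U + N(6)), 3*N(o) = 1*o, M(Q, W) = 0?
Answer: -2640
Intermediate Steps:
N(o) = o/3 (N(o) = (1*o)/3 = o/3)
E(F, U) = (-4 + F)*(2 + U) (E(F, U) = (F - 4)*(U + (⅓)*6) = (-4 + F)*(U + 2) = (-4 + F)*(2 + U))
E(M(-2, 2), -1*5)*(-220) = (-8 - (-4)*5 + 2*0 + 0*(-1*5))*(-220) = (-8 - 4*(-5) + 0 + 0*(-5))*(-220) = (-8 + 20 + 0 + 0)*(-220) = 12*(-220) = -2640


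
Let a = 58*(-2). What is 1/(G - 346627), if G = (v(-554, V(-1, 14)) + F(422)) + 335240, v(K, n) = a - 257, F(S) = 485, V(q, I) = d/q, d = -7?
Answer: -1/11275 ≈ -8.8692e-5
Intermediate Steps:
V(q, I) = -7/q
a = -116
v(K, n) = -373 (v(K, n) = -116 - 257 = -373)
G = 335352 (G = (-373 + 485) + 335240 = 112 + 335240 = 335352)
1/(G - 346627) = 1/(335352 - 346627) = 1/(-11275) = -1/11275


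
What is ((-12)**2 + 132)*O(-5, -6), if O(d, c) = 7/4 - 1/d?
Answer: 2691/5 ≈ 538.20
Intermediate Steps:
O(d, c) = 7/4 - 1/d (O(d, c) = 7*(1/4) - 1/d = 7/4 - 1/d)
((-12)**2 + 132)*O(-5, -6) = ((-12)**2 + 132)*(7/4 - 1/(-5)) = (144 + 132)*(7/4 - 1*(-1/5)) = 276*(7/4 + 1/5) = 276*(39/20) = 2691/5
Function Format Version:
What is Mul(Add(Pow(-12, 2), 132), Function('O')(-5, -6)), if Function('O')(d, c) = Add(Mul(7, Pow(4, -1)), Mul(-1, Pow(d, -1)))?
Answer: Rational(2691, 5) ≈ 538.20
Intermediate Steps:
Function('O')(d, c) = Add(Rational(7, 4), Mul(-1, Pow(d, -1))) (Function('O')(d, c) = Add(Mul(7, Rational(1, 4)), Mul(-1, Pow(d, -1))) = Add(Rational(7, 4), Mul(-1, Pow(d, -1))))
Mul(Add(Pow(-12, 2), 132), Function('O')(-5, -6)) = Mul(Add(Pow(-12, 2), 132), Add(Rational(7, 4), Mul(-1, Pow(-5, -1)))) = Mul(Add(144, 132), Add(Rational(7, 4), Mul(-1, Rational(-1, 5)))) = Mul(276, Add(Rational(7, 4), Rational(1, 5))) = Mul(276, Rational(39, 20)) = Rational(2691, 5)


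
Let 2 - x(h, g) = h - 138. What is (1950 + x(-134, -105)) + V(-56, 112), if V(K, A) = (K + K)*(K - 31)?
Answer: 11968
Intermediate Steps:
V(K, A) = 2*K*(-31 + K) (V(K, A) = (2*K)*(-31 + K) = 2*K*(-31 + K))
x(h, g) = 140 - h (x(h, g) = 2 - (h - 138) = 2 - (-138 + h) = 2 + (138 - h) = 140 - h)
(1950 + x(-134, -105)) + V(-56, 112) = (1950 + (140 - 1*(-134))) + 2*(-56)*(-31 - 56) = (1950 + (140 + 134)) + 2*(-56)*(-87) = (1950 + 274) + 9744 = 2224 + 9744 = 11968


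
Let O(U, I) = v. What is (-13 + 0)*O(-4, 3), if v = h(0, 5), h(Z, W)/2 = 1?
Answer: -26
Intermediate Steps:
h(Z, W) = 2 (h(Z, W) = 2*1 = 2)
v = 2
O(U, I) = 2
(-13 + 0)*O(-4, 3) = (-13 + 0)*2 = -13*2 = -26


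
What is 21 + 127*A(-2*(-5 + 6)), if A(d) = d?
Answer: -233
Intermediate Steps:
21 + 127*A(-2*(-5 + 6)) = 21 + 127*(-2*(-5 + 6)) = 21 + 127*(-2*1) = 21 + 127*(-2) = 21 - 254 = -233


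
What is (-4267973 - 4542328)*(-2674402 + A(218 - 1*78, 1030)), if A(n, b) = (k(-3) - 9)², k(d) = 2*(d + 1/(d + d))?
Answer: 70680645646034/3 ≈ 2.3560e+13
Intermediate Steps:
k(d) = 1/d + 2*d (k(d) = 2*(d + 1/(2*d)) = 1/d + 2*d)
A(n, b) = 2116/9 (A(n, b) = ((1/(-3) + 2*(-3)) - 9)² = ((-⅓ - 6) - 9)² = (-19/3 - 9)² = (-46/3)² = 2116/9)
(-4267973 - 4542328)*(-2674402 + A(218 - 1*78, 1030)) = (-4267973 - 4542328)*(-2674402 + 2116/9) = -8810301*(-24067502/9) = 70680645646034/3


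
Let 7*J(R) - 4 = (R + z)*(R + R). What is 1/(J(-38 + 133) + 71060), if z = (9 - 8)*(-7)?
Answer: 7/514144 ≈ 1.3615e-5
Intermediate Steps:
z = -7 (z = 1*(-7) = -7)
J(R) = 4/7 + 2*R*(-7 + R)/7 (J(R) = 4/7 + ((R - 7)*(R + R))/7 = 4/7 + ((-7 + R)*(2*R))/7 = 4/7 + (2*R*(-7 + R))/7 = 4/7 + 2*R*(-7 + R)/7)
1/(J(-38 + 133) + 71060) = 1/((4/7 - 2*(-38 + 133) + 2*(-38 + 133)²/7) + 71060) = 1/((4/7 - 2*95 + (2/7)*95²) + 71060) = 1/((4/7 - 190 + (2/7)*9025) + 71060) = 1/((4/7 - 190 + 18050/7) + 71060) = 1/(16724/7 + 71060) = 1/(514144/7) = 7/514144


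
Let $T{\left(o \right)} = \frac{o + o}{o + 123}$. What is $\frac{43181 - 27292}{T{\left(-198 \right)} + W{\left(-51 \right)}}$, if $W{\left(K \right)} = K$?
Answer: $- \frac{397225}{1143} \approx -347.53$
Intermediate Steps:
$T{\left(o \right)} = \frac{2 o}{123 + o}$
$\frac{43181 - 27292}{T{\left(-198 \right)} + W{\left(-51 \right)}} = \frac{43181 - 27292}{2 \left(-198\right) \frac{1}{123 - 198} - 51} = \frac{15889}{2 \left(-198\right) \frac{1}{-75} - 51} = \frac{15889}{2 \left(-198\right) \left(- \frac{1}{75}\right) - 51} = \frac{15889}{\frac{132}{25} - 51} = \frac{15889}{- \frac{1143}{25}} = 15889 \left(- \frac{25}{1143}\right) = - \frac{397225}{1143}$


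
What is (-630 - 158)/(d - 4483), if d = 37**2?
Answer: 394/1557 ≈ 0.25305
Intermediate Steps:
d = 1369
(-630 - 158)/(d - 4483) = (-630 - 158)/(1369 - 4483) = -788/(-3114) = -788*(-1/3114) = 394/1557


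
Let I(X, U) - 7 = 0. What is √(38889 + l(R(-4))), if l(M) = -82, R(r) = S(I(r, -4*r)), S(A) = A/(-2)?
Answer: √38807 ≈ 196.99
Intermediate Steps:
I(X, U) = 7 (I(X, U) = 7 + 0 = 7)
S(A) = -A/2 (S(A) = A*(-½) = -A/2)
R(r) = -7/2 (R(r) = -½*7 = -7/2)
√(38889 + l(R(-4))) = √(38889 - 82) = √38807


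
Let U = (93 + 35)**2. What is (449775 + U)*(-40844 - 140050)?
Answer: -84325366146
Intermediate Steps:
U = 16384 (U = 128**2 = 16384)
(449775 + U)*(-40844 - 140050) = (449775 + 16384)*(-40844 - 140050) = 466159*(-180894) = -84325366146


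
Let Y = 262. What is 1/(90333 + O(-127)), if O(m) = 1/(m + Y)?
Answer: 135/12194956 ≈ 1.1070e-5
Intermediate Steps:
O(m) = 1/(262 + m) (O(m) = 1/(m + 262) = 1/(262 + m))
1/(90333 + O(-127)) = 1/(90333 + 1/(262 - 127)) = 1/(90333 + 1/135) = 1/(12194956/135) = 135/12194956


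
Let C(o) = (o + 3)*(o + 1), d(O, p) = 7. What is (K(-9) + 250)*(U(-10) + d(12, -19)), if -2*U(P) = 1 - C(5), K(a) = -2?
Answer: 7564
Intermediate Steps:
C(o) = (1 + o)*(3 + o) (C(o) = (3 + o)*(1 + o) = (1 + o)*(3 + o))
U(P) = 47/2 (U(P) = -(1 - (3 + 5² + 4*5))/2 = -(1 - (3 + 25 + 20))/2 = -(1 - 1*48)/2 = -(1 - 48)/2 = -½*(-47) = 47/2)
(K(-9) + 250)*(U(-10) + d(12, -19)) = (-2 + 250)*(47/2 + 7) = 248*(61/2) = 7564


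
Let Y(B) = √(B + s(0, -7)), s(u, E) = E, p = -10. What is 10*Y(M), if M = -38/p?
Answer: 8*I*√5 ≈ 17.889*I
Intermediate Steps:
M = 19/5 (M = -38/(-10) = -38*(-⅒) = 19/5 ≈ 3.8000)
Y(B) = √(-7 + B) (Y(B) = √(B - 7) = √(-7 + B))
10*Y(M) = 10*√(-7 + 19/5) = 10*√(-16/5) = 10*(4*I*√5/5) = 8*I*√5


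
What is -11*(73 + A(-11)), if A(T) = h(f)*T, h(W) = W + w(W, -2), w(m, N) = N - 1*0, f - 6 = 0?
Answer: -319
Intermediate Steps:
f = 6 (f = 6 + 0 = 6)
w(m, N) = N (w(m, N) = N + 0 = N)
h(W) = -2 + W (h(W) = W - 2 = -2 + W)
A(T) = 4*T (A(T) = (-2 + 6)*T = 4*T)
-11*(73 + A(-11)) = -11*(73 + 4*(-11)) = -11*(73 - 44) = -11*29 = -319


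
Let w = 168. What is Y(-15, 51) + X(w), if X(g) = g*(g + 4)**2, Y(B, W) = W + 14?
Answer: 4970177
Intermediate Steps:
Y(B, W) = 14 + W
X(g) = g*(4 + g)**2
Y(-15, 51) + X(w) = (14 + 51) + 168*(4 + 168)**2 = 65 + 168*172**2 = 65 + 168*29584 = 65 + 4970112 = 4970177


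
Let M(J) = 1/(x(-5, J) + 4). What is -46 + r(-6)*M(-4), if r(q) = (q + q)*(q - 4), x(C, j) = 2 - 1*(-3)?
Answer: -98/3 ≈ -32.667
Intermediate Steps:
x(C, j) = 5 (x(C, j) = 2 + 3 = 5)
r(q) = 2*q*(-4 + q) (r(q) = (2*q)*(-4 + q) = 2*q*(-4 + q))
M(J) = 1/9 (M(J) = 1/(5 + 4) = 1/9)
-46 + r(-6)*M(-4) = -46 + (2*(-6)*(-4 - 6))*(1/9) = -46 + (2*(-6)*(-10))*(1/9) = -46 + 120*(1/9) = -46 + 40/3 = -98/3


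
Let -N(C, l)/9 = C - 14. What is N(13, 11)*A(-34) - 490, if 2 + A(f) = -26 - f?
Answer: -436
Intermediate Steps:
A(f) = -28 - f (A(f) = -2 + (-26 - f) = -28 - f)
N(C, l) = 126 - 9*C (N(C, l) = -9*(C - 14) = -9*(-14 + C) = 126 - 9*C)
N(13, 11)*A(-34) - 490 = (126 - 9*13)*(-28 - 1*(-34)) - 490 = (126 - 117)*(-28 + 34) - 490 = 9*6 - 490 = 54 - 490 = -436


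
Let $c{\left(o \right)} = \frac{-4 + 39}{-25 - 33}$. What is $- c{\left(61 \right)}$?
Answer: $\frac{35}{58} \approx 0.60345$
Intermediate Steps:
$c{\left(o \right)} = - \frac{35}{58}$ ($c{\left(o \right)} = \frac{35}{-58} = 35 \left(- \frac{1}{58}\right) = - \frac{35}{58}$)
$- c{\left(61 \right)} = \left(-1\right) \left(- \frac{35}{58}\right) = \frac{35}{58}$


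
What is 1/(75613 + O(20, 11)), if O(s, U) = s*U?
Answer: 1/75833 ≈ 1.3187e-5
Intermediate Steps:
O(s, U) = U*s
1/(75613 + O(20, 11)) = 1/(75613 + 11*20) = 1/(75613 + 220) = 1/75833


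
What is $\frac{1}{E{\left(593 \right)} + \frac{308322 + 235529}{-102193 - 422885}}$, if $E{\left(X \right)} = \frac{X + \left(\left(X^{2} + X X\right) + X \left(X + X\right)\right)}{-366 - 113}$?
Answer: $- \frac{251512362}{739144490371} \approx -0.00034028$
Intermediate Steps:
$E{\left(X \right)} = - \frac{4 X^{2}}{479} - \frac{X}{479}$ ($E{\left(X \right)} = \frac{X + \left(\left(X^{2} + X^{2}\right) + X 2 X\right)}{-479} = \left(X + \left(2 X^{2} + 2 X^{2}\right)\right) \left(- \frac{1}{479}\right) = \left(X + 4 X^{2}\right) \left(- \frac{1}{479}\right) = - \frac{4 X^{2}}{479} - \frac{X}{479}$)
$\frac{1}{E{\left(593 \right)} + \frac{308322 + 235529}{-102193 - 422885}} = \frac{1}{\left(- \frac{1}{479}\right) 593 \left(1 + 4 \cdot 593\right) + \frac{308322 + 235529}{-102193 - 422885}} = \frac{1}{\left(- \frac{1}{479}\right) 593 \left(1 + 2372\right) + \frac{543851}{-525078}} = \frac{1}{\left(- \frac{1}{479}\right) 593 \cdot 2373 + 543851 \left(- \frac{1}{525078}\right)} = \frac{1}{- \frac{1407189}{479} - \frac{543851}{525078}} = \frac{1}{- \frac{739144490371}{251512362}} = - \frac{251512362}{739144490371}$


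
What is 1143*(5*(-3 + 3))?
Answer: 0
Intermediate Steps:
1143*(5*(-3 + 3)) = 1143*(5*0) = 1143*0 = 0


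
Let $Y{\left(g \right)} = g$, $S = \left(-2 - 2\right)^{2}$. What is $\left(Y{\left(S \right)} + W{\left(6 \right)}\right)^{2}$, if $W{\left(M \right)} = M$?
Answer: $484$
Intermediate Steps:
$S = 16$ ($S = \left(-4\right)^{2} = 16$)
$\left(Y{\left(S \right)} + W{\left(6 \right)}\right)^{2} = \left(16 + 6\right)^{2} = 22^{2} = 484$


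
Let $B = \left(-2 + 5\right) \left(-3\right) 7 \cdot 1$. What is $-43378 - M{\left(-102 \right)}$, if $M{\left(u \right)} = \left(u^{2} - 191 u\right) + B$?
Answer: $-73201$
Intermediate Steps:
$B = -63$ ($B = 3 \left(-3\right) 7 \cdot 1 = \left(-9\right) 7 \cdot 1 = \left(-63\right) 1 = -63$)
$M{\left(u \right)} = -63 + u^{2} - 191 u$ ($M{\left(u \right)} = \left(u^{2} - 191 u\right) - 63 = -63 + u^{2} - 191 u$)
$-43378 - M{\left(-102 \right)} = -43378 - \left(-63 + \left(-102\right)^{2} - -19482\right) = -43378 - \left(-63 + 10404 + 19482\right) = -43378 - 29823 = -73201$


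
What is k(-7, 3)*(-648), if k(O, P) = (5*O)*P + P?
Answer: 66096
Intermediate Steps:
k(O, P) = P + 5*O*P (k(O, P) = 5*O*P + P = P + 5*O*P)
k(-7, 3)*(-648) = (3*(1 + 5*(-7)))*(-648) = (3*(1 - 35))*(-648) = (3*(-34))*(-648) = -102*(-648) = 66096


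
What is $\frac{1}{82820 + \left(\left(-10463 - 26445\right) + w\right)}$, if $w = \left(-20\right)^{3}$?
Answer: $\frac{1}{37912} \approx 2.6377 \cdot 10^{-5}$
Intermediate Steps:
$w = -8000$
$\frac{1}{82820 + \left(\left(-10463 - 26445\right) + w\right)} = \frac{1}{82820 - 44908} = \frac{1}{37912}$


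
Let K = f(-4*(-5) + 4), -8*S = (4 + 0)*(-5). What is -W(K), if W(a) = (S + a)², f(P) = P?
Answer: -2809/4 ≈ -702.25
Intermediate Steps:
S = 5/2 (S = -(4 + 0)*(-5)/8 = -(-5)/2 = -⅛*(-20) = 5/2 ≈ 2.5000)
K = 24 (K = -4*(-5) + 4 = 20 + 4 = 24)
W(a) = (5/2 + a)²
-W(K) = -(5 + 2*24)²/4 = -(5 + 48)²/4 = -53²/4 = -2809/4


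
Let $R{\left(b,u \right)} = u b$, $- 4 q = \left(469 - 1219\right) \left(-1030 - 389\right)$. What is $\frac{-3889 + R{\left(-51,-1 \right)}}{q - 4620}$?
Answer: $\frac{7676}{541365} \approx 0.014179$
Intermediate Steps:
$q = - \frac{532125}{2}$ ($q = - \frac{\left(469 - 1219\right) \left(-1030 - 389\right)}{4} = - \frac{\left(-750\right) \left(-1419\right)}{4} = \left(- \frac{1}{4}\right) 1064250 = - \frac{532125}{2} \approx -2.6606 \cdot 10^{5}$)
$R{\left(b,u \right)} = b u$
$\frac{-3889 + R{\left(-51,-1 \right)}}{q - 4620} = \frac{-3889 - -51}{- \frac{532125}{2} - 4620} = \frac{-3889 + 51}{- \frac{541365}{2}} = \left(-3838\right) \left(- \frac{2}{541365}\right) = \frac{7676}{541365}$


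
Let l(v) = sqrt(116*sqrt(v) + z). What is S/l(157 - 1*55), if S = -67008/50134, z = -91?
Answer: -33504/(25067*sqrt(-91 + 116*sqrt(102))) ≈ -0.040661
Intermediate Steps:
S = -33504/25067 (S = -67008*1/50134 = -33504/25067 ≈ -1.3366)
l(v) = sqrt(-91 + 116*sqrt(v)) (l(v) = sqrt(116*sqrt(v) - 91) = sqrt(-91 + 116*sqrt(v)))
S/l(157 - 1*55) = -33504/(25067*sqrt(-91 + 116*sqrt(157 - 1*55))) = -33504/(25067*sqrt(-91 + 116*sqrt(157 - 55))) = -33504/(25067*sqrt(-91 + 116*sqrt(102)))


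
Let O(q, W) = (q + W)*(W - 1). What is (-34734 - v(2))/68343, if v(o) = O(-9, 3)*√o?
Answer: -11578/22781 + 4*√2/22781 ≈ -0.50798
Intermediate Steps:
O(q, W) = (-1 + W)*(W + q) (O(q, W) = (W + q)*(-1 + W) = (-1 + W)*(W + q))
v(o) = -12*√o (v(o) = (3² - 1*3 - 1*(-9) + 3*(-9))*√o = (9 - 3 + 9 - 27)*√o = -12*√o)
(-34734 - v(2))/68343 = (-34734 - (-12)*√2)/68343 = (-34734 + 12*√2)*(1/68343) = -11578/22781 + 4*√2/22781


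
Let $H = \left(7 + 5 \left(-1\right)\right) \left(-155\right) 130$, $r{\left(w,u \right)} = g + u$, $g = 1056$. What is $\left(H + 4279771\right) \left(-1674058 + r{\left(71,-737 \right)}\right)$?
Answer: $-7095767952069$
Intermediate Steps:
$r{\left(w,u \right)} = 1056 + u$
$H = -40300$ ($H = \left(7 - 5\right) \left(-155\right) 130 = 2 \left(-155\right) 130 = \left(-310\right) 130 = -40300$)
$\left(H + 4279771\right) \left(-1674058 + r{\left(71,-737 \right)}\right) = \left(-40300 + 4279771\right) \left(-1674058 + \left(1056 - 737\right)\right) = 4239471 \left(-1674058 + 319\right) = 4239471 \left(-1673739\right) = -7095767952069$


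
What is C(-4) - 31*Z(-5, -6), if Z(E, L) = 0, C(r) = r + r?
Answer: -8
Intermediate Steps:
C(r) = 2*r
C(-4) - 31*Z(-5, -6) = 2*(-4) - 31*0 = -8 + 0 = -8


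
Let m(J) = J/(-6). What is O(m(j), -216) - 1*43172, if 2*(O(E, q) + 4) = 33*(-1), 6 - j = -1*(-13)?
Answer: -86385/2 ≈ -43193.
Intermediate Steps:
j = -7 (j = 6 - (-1)*(-13) = 6 - 1*13 = 6 - 13 = -7)
m(J) = -J/6 (m(J) = J*(-1/6) = -J/6)
O(E, q) = -41/2 (O(E, q) = -4 + (33*(-1))/2 = -4 + (1/2)*(-33) = -4 - 33/2 = -41/2)
O(m(j), -216) - 1*43172 = -41/2 - 1*43172 = -41/2 - 43172 = -86385/2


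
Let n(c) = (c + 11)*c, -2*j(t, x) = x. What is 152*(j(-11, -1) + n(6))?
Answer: 15580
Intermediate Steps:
j(t, x) = -x/2
n(c) = c*(11 + c) (n(c) = (11 + c)*c = c*(11 + c))
152*(j(-11, -1) + n(6)) = 152*(-1/2*(-1) + 6*(11 + 6)) = 152*(1/2 + 6*17) = 152*(1/2 + 102) = 152*(205/2) = 15580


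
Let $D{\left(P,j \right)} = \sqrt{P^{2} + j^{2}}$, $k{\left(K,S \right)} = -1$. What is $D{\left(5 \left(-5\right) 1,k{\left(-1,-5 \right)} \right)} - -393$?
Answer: $393 + \sqrt{626} \approx 418.02$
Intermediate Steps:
$D{\left(5 \left(-5\right) 1,k{\left(-1,-5 \right)} \right)} - -393 = \sqrt{\left(5 \left(-5\right) 1\right)^{2} + \left(-1\right)^{2}} - -393 = \sqrt{\left(\left(-25\right) 1\right)^{2} + 1} + 393 = \sqrt{\left(-25\right)^{2} + 1} + 393 = \sqrt{625 + 1} + 393 = \sqrt{626} + 393 = 393 + \sqrt{626}$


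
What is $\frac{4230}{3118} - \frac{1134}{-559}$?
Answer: $\frac{2950191}{871481} \approx 3.3853$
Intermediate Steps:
$\frac{4230}{3118} - \frac{1134}{-559} = 4230 \cdot \frac{1}{3118} - - \frac{1134}{559} = \frac{2115}{1559} + \frac{1134}{559} = \frac{2950191}{871481}$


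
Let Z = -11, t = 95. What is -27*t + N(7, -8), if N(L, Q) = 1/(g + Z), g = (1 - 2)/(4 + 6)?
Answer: -284725/111 ≈ -2565.1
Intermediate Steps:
g = -⅒ (g = -1/10 = -1*⅒ = -⅒ ≈ -0.10000)
N(L, Q) = -10/111 (N(L, Q) = 1/(-⅒ - 11) = 1/(-111/10) = -10/111)
-27*t + N(7, -8) = -27*95 - 10/111 = -2565 - 10/111 = -284725/111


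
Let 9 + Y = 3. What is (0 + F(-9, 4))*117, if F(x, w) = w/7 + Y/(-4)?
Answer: 3393/14 ≈ 242.36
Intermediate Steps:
Y = -6 (Y = -9 + 3 = -6)
F(x, w) = 3/2 + w/7 (F(x, w) = w/7 - 6/(-4) = w*(1/7) - 6*(-1/4) = w/7 + 3/2 = 3/2 + w/7)
(0 + F(-9, 4))*117 = (0 + (3/2 + (1/7)*4))*117 = (0 + (3/2 + 4/7))*117 = (0 + 29/14)*117 = (29/14)*117 = 3393/14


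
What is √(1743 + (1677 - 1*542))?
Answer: √2878 ≈ 53.647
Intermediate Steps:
√(1743 + (1677 - 1*542)) = √(1743 + (1677 - 542)) = √(1743 + 1135) = √2878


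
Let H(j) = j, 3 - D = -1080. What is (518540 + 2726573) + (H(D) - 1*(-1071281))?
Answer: 4317477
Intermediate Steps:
D = 1083 (D = 3 - 1*(-1080) = 3 + 1080 = 1083)
(518540 + 2726573) + (H(D) - 1*(-1071281)) = (518540 + 2726573) + (1083 - 1*(-1071281)) = 3245113 + (1083 + 1071281) = 3245113 + 1072364 = 4317477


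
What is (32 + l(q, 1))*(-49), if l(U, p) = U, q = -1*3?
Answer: -1421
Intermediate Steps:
q = -3
(32 + l(q, 1))*(-49) = (32 - 3)*(-49) = 29*(-49) = -1421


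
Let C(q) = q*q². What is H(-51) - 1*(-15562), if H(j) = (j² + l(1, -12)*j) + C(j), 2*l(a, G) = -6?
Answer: -114335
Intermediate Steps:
C(q) = q³
l(a, G) = -3 (l(a, G) = (½)*(-6) = -3)
H(j) = j² + j³ - 3*j (H(j) = (j² - 3*j) + j³ = j² + j³ - 3*j)
H(-51) - 1*(-15562) = -51*(-3 - 51 + (-51)²) - 1*(-15562) = -51*(-3 - 51 + 2601) + 15562 = -51*2547 + 15562 = -129897 + 15562 = -114335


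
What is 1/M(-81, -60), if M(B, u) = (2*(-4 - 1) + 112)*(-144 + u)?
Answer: -1/20808 ≈ -4.8058e-5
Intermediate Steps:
M(B, u) = -14688 + 102*u (M(B, u) = (2*(-5) + 112)*(-144 + u) = (-10 + 112)*(-144 + u) = 102*(-144 + u) = -14688 + 102*u)
1/M(-81, -60) = 1/(-14688 + 102*(-60)) = 1/(-14688 - 6120) = 1/(-20808) = -1/20808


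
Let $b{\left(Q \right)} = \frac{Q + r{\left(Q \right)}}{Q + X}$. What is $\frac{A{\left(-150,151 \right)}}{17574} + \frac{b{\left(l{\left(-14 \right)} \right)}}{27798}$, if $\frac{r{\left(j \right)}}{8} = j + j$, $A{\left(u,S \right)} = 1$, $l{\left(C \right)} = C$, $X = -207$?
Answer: $\frac{33745}{352821482} \approx 9.5643 \cdot 10^{-5}$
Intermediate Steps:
$r{\left(j \right)} = 16 j$ ($r{\left(j \right)} = 8 \left(j + j\right) = 8 \cdot 2 j = 16 j$)
$b{\left(Q \right)} = \frac{17 Q}{-207 + Q}$ ($b{\left(Q \right)} = \frac{Q + 16 Q}{Q - 207} = \frac{17 Q}{-207 + Q}$)
$\frac{A{\left(-150,151 \right)}}{17574} + \frac{b{\left(l{\left(-14 \right)} \right)}}{27798} = 1 \cdot \frac{1}{17574} + \frac{17 \left(-14\right) \frac{1}{-207 - 14}}{27798} = 1 \cdot \frac{1}{17574} + 17 \left(-14\right) \frac{1}{-221} \cdot \frac{1}{27798} = \frac{1}{17574} + 17 \left(-14\right) \left(- \frac{1}{221}\right) \frac{1}{27798} = \frac{1}{17574} + \frac{14}{13} \cdot \frac{1}{27798} = \frac{1}{17574} + \frac{7}{180687} = \frac{33745}{352821482}$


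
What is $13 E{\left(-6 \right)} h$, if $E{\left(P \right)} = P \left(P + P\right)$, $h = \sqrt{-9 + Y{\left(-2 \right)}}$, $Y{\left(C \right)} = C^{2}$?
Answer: $936 i \sqrt{5} \approx 2093.0 i$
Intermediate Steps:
$h = i \sqrt{5}$ ($h = \sqrt{-9 + \left(-2\right)^{2}} = \sqrt{-9 + 4} = \sqrt{-5} = i \sqrt{5} \approx 2.2361 i$)
$E{\left(P \right)} = 2 P^{2}$ ($E{\left(P \right)} = P 2 P = 2 P^{2}$)
$13 E{\left(-6 \right)} h = 13 \cdot 2 \left(-6\right)^{2} i \sqrt{5} = 13 \cdot 2 \cdot 36 i \sqrt{5} = 13 \cdot 72 i \sqrt{5} = 936 i \sqrt{5}$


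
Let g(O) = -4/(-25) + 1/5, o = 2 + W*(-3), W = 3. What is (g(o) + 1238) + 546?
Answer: 44609/25 ≈ 1784.4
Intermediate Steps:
o = -7 (o = 2 + 3*(-3) = 2 - 9 = -7)
g(O) = 9/25 (g(O) = -4*(-1/25) + 1*(⅕) = 4/25 + ⅕ = 9/25)
(g(o) + 1238) + 546 = (9/25 + 1238) + 546 = 30959/25 + 546 = 44609/25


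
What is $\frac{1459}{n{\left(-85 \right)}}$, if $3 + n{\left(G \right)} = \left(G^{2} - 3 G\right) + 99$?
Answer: $\frac{1459}{7576} \approx 0.19258$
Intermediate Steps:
$n{\left(G \right)} = 96 + G^{2} - 3 G$ ($n{\left(G \right)} = -3 + \left(\left(G^{2} - 3 G\right) + 99\right) = -3 + \left(99 + G^{2} - 3 G\right) = 96 + G^{2} - 3 G$)
$\frac{1459}{n{\left(-85 \right)}} = \frac{1459}{96 + \left(-85\right)^{2} - -255} = \frac{1459}{96 + 7225 + 255} = \frac{1459}{7576}$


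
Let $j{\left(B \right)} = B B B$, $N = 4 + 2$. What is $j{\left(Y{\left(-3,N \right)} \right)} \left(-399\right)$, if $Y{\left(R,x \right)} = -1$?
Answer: $399$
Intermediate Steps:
$N = 6$
$j{\left(B \right)} = B^{3}$ ($j{\left(B \right)} = B^{2} B = B^{3}$)
$j{\left(Y{\left(-3,N \right)} \right)} \left(-399\right) = \left(-1\right)^{3} \left(-399\right) = \left(-1\right) \left(-399\right) = 399$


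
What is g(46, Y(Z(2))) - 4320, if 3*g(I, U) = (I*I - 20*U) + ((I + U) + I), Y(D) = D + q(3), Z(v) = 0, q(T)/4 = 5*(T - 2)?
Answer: -11132/3 ≈ -3710.7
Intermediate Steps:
q(T) = -40 + 20*T (q(T) = 4*(5*(T - 2)) = 4*(5*(-2 + T)) = 4*(-10 + 5*T) = -40 + 20*T)
Y(D) = 20 + D (Y(D) = D + (-40 + 20*3) = D + (-40 + 60) = D + 20 = 20 + D)
g(I, U) = -19*U/3 + I**2/3 + 2*I/3 (g(I, U) = ((I*I - 20*U) + ((I + U) + I))/3 = ((I**2 - 20*U) + (U + 2*I))/3 = (I**2 - 19*U + 2*I)/3 = -19*U/3 + I**2/3 + 2*I/3)
g(46, Y(Z(2))) - 4320 = (-19*(20 + 0)/3 + (1/3)*46**2 + (2/3)*46) - 4320 = (-19/3*20 + (1/3)*2116 + 92/3) - 4320 = (-380/3 + 2116/3 + 92/3) - 4320 = 1828/3 - 4320 = -11132/3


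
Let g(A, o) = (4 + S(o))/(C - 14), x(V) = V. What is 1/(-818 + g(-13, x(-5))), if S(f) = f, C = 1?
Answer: -13/10633 ≈ -0.0012226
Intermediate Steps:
g(A, o) = -4/13 - o/13 (g(A, o) = (4 + o)/(1 - 14) = (4 + o)/(-13) = (4 + o)*(-1/13) = -4/13 - o/13)
1/(-818 + g(-13, x(-5))) = 1/(-818 + (-4/13 - 1/13*(-5))) = 1/(-818 + (-4/13 + 5/13)) = 1/(-818 + 1/13) = 1/(-10633/13) = -13/10633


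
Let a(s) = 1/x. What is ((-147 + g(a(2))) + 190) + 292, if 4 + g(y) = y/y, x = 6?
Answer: 332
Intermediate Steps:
a(s) = 1/6
g(y) = -3 (g(y) = -4 + y/y = -4 + 1 = -3)
((-147 + g(a(2))) + 190) + 292 = ((-147 - 3) + 190) + 292 = (-150 + 190) + 292 = 40 + 292 = 332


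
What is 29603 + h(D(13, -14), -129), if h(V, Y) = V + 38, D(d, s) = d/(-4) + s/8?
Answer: 29636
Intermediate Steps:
D(d, s) = -d/4 + s/8 (D(d, s) = d*(-1/4) + s*(1/8) = -d/4 + s/8)
h(V, Y) = 38 + V
29603 + h(D(13, -14), -129) = 29603 + (38 + (-1/4*13 + (1/8)*(-14))) = 29603 + (38 + (-13/4 - 7/4)) = 29603 + (38 - 5) = 29603 + 33 = 29636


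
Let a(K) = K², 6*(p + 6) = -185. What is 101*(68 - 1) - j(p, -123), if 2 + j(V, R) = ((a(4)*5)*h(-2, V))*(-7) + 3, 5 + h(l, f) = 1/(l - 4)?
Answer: 11618/3 ≈ 3872.7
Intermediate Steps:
p = -221/6 (p = -6 + (⅙)*(-185) = -6 - 185/6 = -221/6 ≈ -36.833)
h(l, f) = -5 + 1/(-4 + l) (h(l, f) = -5 + 1/(l - 4) = -5 + 1/(-4 + l))
j(V, R) = 8683/3 (j(V, R) = -2 + (((4²*5)*((21 - 5*(-2))/(-4 - 2)))*(-7) + 3) = -2 + (((16*5)*((21 + 10)/(-6)))*(-7) + 3) = -2 + ((80*(-⅙*31))*(-7) + 3) = -2 + ((80*(-31/6))*(-7) + 3) = -2 + (-1240/3*(-7) + 3) = -2 + (8680/3 + 3) = -2 + 8689/3 = 8683/3)
101*(68 - 1) - j(p, -123) = 101*(68 - 1) - 1*8683/3 = 101*67 - 8683/3 = 6767 - 8683/3 = 11618/3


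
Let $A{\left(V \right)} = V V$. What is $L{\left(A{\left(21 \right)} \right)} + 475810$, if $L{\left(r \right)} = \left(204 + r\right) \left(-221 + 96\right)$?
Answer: $395185$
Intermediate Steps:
$A{\left(V \right)} = V^{2}$
$L{\left(r \right)} = -25500 - 125 r$ ($L{\left(r \right)} = \left(204 + r\right) \left(-125\right) = -25500 - 125 r$)
$L{\left(A{\left(21 \right)} \right)} + 475810 = \left(-25500 - 125 \cdot 21^{2}\right) + 475810 = \left(-25500 - 55125\right) + 475810 = -80625 + 475810 = 395185$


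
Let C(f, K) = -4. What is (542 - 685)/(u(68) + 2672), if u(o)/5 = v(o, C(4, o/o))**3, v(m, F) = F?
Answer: -143/2352 ≈ -0.060799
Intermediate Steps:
u(o) = -320 (u(o) = 5*(-4)**3 = 5*(-64) = -320)
(542 - 685)/(u(68) + 2672) = (542 - 685)/(-320 + 2672) = -143/2352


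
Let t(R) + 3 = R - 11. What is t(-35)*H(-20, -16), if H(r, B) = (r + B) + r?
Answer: 2744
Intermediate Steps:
H(r, B) = B + 2*r (H(r, B) = (B + r) + r = B + 2*r)
t(R) = -14 + R (t(R) = -3 + (R - 11) = -3 + (-11 + R) = -14 + R)
t(-35)*H(-20, -16) = (-14 - 35)*(-16 + 2*(-20)) = -49*(-16 - 40) = -49*(-56) = 2744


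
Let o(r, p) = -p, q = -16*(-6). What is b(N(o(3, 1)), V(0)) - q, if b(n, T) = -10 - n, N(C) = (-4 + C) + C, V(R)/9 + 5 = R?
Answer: -100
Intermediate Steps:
V(R) = -45 + 9*R
q = 96
N(C) = -4 + 2*C
b(N(o(3, 1)), V(0)) - q = (-10 - (-4 + 2*(-1*1))) - 1*96 = (-10 - (-4 + 2*(-1))) - 96 = (-10 - (-4 - 2)) - 96 = (-10 - 1*(-6)) - 96 = (-10 + 6) - 96 = -4 - 96 = -100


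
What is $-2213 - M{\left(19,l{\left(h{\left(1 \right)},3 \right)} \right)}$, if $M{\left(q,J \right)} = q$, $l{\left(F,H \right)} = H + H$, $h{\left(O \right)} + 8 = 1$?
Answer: $-2232$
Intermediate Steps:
$h{\left(O \right)} = -7$ ($h{\left(O \right)} = -8 + 1 = -7$)
$l{\left(F,H \right)} = 2 H$
$-2213 - M{\left(19,l{\left(h{\left(1 \right)},3 \right)} \right)} = -2213 - 19 = -2232$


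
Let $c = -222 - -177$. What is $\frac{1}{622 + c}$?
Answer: $\frac{1}{577} \approx 0.0017331$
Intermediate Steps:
$c = -45$ ($c = -222 + 177 = -45$)
$\frac{1}{622 + c} = \frac{1}{622 - 45} = \frac{1}{577}$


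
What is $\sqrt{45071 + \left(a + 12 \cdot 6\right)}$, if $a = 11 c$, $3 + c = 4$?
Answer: $\sqrt{45154} \approx 212.49$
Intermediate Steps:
$c = 1$ ($c = -3 + 4 = 1$)
$a = 11$ ($a = 11 \cdot 1 = 11$)
$\sqrt{45071 + \left(a + 12 \cdot 6\right)} = \sqrt{45071 + \left(11 + 12 \cdot 6\right)} = \sqrt{45071 + \left(11 + 72\right)} = \sqrt{45071 + 83} = \sqrt{45154}$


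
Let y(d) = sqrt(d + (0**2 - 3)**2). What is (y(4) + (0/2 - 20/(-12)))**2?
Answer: 142/9 + 10*sqrt(13)/3 ≈ 27.796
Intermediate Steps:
y(d) = sqrt(9 + d) (y(d) = sqrt(d + (0 - 3)**2) = sqrt(d + (-3)**2) = sqrt(d + 9) = sqrt(9 + d))
(y(4) + (0/2 - 20/(-12)))**2 = (sqrt(9 + 4) + (0/2 - 20/(-12)))**2 = (sqrt(13) + (0*(1/2) - 20*(-1/12)))**2 = (sqrt(13) + (0 + 5/3))**2 = (sqrt(13) + 5/3)**2 = (5/3 + sqrt(13))**2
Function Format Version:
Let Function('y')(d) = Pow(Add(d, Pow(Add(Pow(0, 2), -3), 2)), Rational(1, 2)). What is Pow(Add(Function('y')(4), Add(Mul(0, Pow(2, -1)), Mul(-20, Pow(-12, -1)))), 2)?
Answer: Add(Rational(142, 9), Mul(Rational(10, 3), Pow(13, Rational(1, 2)))) ≈ 27.796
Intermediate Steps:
Function('y')(d) = Pow(Add(9, d), Rational(1, 2)) (Function('y')(d) = Pow(Add(d, Pow(Add(0, -3), 2)), Rational(1, 2)) = Pow(Add(d, Pow(-3, 2)), Rational(1, 2)) = Pow(Add(d, 9), Rational(1, 2)) = Pow(Add(9, d), Rational(1, 2)))
Pow(Add(Function('y')(4), Add(Mul(0, Pow(2, -1)), Mul(-20, Pow(-12, -1)))), 2) = Pow(Add(Pow(Add(9, 4), Rational(1, 2)), Add(Mul(0, Pow(2, -1)), Mul(-20, Pow(-12, -1)))), 2) = Pow(Add(Pow(13, Rational(1, 2)), Add(Mul(0, Rational(1, 2)), Mul(-20, Rational(-1, 12)))), 2) = Pow(Add(Pow(13, Rational(1, 2)), Add(0, Rational(5, 3))), 2) = Pow(Add(Pow(13, Rational(1, 2)), Rational(5, 3)), 2) = Pow(Add(Rational(5, 3), Pow(13, Rational(1, 2))), 2)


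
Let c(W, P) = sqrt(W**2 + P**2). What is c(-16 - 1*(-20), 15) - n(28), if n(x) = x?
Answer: -28 + sqrt(241) ≈ -12.476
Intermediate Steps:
c(W, P) = sqrt(P**2 + W**2)
c(-16 - 1*(-20), 15) - n(28) = sqrt(15**2 + (-16 - 1*(-20))**2) - 1*28 = sqrt(225 + (-16 + 20)**2) - 28 = sqrt(225 + 4**2) - 28 = sqrt(225 + 16) - 28 = sqrt(241) - 28 = -28 + sqrt(241)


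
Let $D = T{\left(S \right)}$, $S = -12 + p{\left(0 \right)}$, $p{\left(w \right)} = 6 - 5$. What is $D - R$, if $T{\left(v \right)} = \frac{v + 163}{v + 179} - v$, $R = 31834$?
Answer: $- \frac{668264}{21} \approx -31822.0$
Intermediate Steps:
$p{\left(w \right)} = 1$
$S = -11$ ($S = -12 + 1 = -11$)
$T{\left(v \right)} = - v + \frac{163 + v}{179 + v}$ ($T{\left(v \right)} = \frac{163 + v}{179 + v} - v = - v + \frac{163 + v}{179 + v}$)
$D = \frac{250}{21}$ ($D = \frac{163 - \left(-11\right)^{2} - -1958}{179 - 11} = \frac{163 - 121 + 1958}{168} = \frac{1}{168} \cdot 2000 = \frac{250}{21} \approx 11.905$)
$D - R = \frac{250}{21} - 31834 = - \frac{668264}{21}$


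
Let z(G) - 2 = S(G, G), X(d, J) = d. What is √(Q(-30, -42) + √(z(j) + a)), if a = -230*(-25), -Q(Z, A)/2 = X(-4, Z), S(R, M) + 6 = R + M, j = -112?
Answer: √(8 + √5522) ≈ 9.0725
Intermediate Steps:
S(R, M) = -6 + M + R (S(R, M) = -6 + (R + M) = -6 + (M + R) = -6 + M + R)
Q(Z, A) = 8 (Q(Z, A) = -2*(-4) = 8)
z(G) = -4 + 2*G (z(G) = 2 + (-6 + G + G) = 2 + (-6 + 2*G) = -4 + 2*G)
a = 5750
√(Q(-30, -42) + √(z(j) + a)) = √(8 + √((-4 + 2*(-112)) + 5750)) = √(8 + √((-4 - 224) + 5750)) = √(8 + √(-228 + 5750)) = √(8 + √5522)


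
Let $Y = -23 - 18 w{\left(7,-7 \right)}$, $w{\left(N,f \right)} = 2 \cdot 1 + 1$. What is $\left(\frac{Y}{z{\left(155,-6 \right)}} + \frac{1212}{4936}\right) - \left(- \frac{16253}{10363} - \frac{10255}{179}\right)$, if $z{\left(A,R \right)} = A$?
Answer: $\frac{20794075622259}{354801450790} \approx 58.608$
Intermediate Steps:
$w{\left(N,f \right)} = 3$ ($w{\left(N,f \right)} = 2 + 1 = 3$)
$Y = -77$ ($Y = -23 - 54 = -77$)
$\left(\frac{Y}{z{\left(155,-6 \right)}} + \frac{1212}{4936}\right) - \left(- \frac{16253}{10363} - \frac{10255}{179}\right) = \left(- \frac{77}{155} + \frac{1212}{4936}\right) - \left(- \frac{16253}{10363} - \frac{10255}{179}\right) = \left(\left(-77\right) \frac{1}{155} + 1212 \cdot \frac{1}{4936}\right) - - \frac{109181852}{1854977} = \left(- \frac{77}{155} + \frac{303}{1234}\right) + \left(\frac{10255}{179} + \frac{16253}{10363}\right) = - \frac{48053}{191270} + \frac{109181852}{1854977} = \frac{20794075622259}{354801450790}$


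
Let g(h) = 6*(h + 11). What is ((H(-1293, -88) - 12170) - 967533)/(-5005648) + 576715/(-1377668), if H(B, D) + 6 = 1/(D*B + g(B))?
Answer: -40768995241203701/182905819109479872 ≈ -0.22290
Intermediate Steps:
g(h) = 66 + 6*h (g(h) = 6*(11 + h) = 66 + 6*h)
H(B, D) = -6 + 1/(66 + 6*B + B*D) (H(B, D) = -6 + 1/(D*B + (66 + 6*B)) = -6 + 1/(B*D + (66 + 6*B)) = -6 + 1/(66 + 6*B + B*D))
((H(-1293, -88) - 12170) - 967533)/(-5005648) + 576715/(-1377668) = (((-395 - 36*(-1293) - 6*(-1293)*(-88))/(66 + 6*(-1293) - 1293*(-88)) - 12170) - 967533)/(-5005648) + 576715/(-1377668) = (((-395 + 46548 - 682704)/(66 - 7758 + 113784) - 12170) - 967533)*(-1/5005648) + 576715*(-1/1377668) = ((-636551/106092 - 12170) - 967533)*(-1/5005648) - 576715/1377668 = (-1291776191/106092 - 967533)*(-1/5005648) - 576715/1377668 = -103939287227/106092*(-1/5005648) - 576715/1377668 = 103939287227/531059207616 - 576715/1377668 = -40768995241203701/182905819109479872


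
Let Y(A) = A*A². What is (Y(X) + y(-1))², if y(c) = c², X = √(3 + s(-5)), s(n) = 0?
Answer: 28 + 6*√3 ≈ 38.392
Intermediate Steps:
X = √3 (X = √(3 + 0) = √3 ≈ 1.7320)
Y(A) = A³
(Y(X) + y(-1))² = ((√3)³ + (-1)²)² = (3*√3 + 1)² = (1 + 3*√3)²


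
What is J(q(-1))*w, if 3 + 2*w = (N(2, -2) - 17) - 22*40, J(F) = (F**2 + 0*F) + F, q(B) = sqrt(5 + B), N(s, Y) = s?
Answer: -2694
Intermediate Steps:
J(F) = F + F**2 (J(F) = (F**2 + 0) + F = F**2 + F = F + F**2)
w = -449 (w = -3/2 + ((2 - 17) - 22*40)/2 = -3/2 + (-15 - 880)/2 = -3/2 + (1/2)*(-895) = -3/2 - 895/2 = -449)
J(q(-1))*w = (sqrt(5 - 1)*(1 + sqrt(5 - 1)))*(-449) = (sqrt(4)*(1 + sqrt(4)))*(-449) = (2*(1 + 2))*(-449) = (2*3)*(-449) = 6*(-449) = -2694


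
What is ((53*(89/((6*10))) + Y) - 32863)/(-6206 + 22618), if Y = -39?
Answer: -1969403/984720 ≈ -2.0000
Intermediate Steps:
((53*(89/((6*10))) + Y) - 32863)/(-6206 + 22618) = ((53*(89/((6*10))) - 39) - 32863)/(-6206 + 22618) = ((53*(89/60) - 39) - 32863)/16412 = ((53*(89*(1/60)) - 39) - 32863)*(1/16412) = ((53*(89/60) - 39) - 32863)*(1/16412) = ((4717/60 - 39) - 32863)*(1/16412) = (2377/60 - 32863)*(1/16412) = -1969403/60*1/16412 = -1969403/984720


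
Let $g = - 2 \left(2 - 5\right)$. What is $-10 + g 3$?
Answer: $8$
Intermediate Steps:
$g = 6$ ($g = \left(-2\right) \left(-3\right) = 6$)
$-10 + g 3 = -10 + 6 \cdot 3 = -10 + 18 = 8$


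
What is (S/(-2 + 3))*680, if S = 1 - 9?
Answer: -5440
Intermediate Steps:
S = -8
(S/(-2 + 3))*680 = (-8/(-2 + 3))*680 = (-8/1)*680 = (1*(-8))*680 = -8*680 = -5440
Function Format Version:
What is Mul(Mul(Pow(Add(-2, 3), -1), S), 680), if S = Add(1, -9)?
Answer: -5440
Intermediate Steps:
S = -8
Mul(Mul(Pow(Add(-2, 3), -1), S), 680) = Mul(Mul(Pow(Add(-2, 3), -1), -8), 680) = Mul(Mul(Pow(1, -1), -8), 680) = Mul(Mul(1, -8), 680) = Mul(-8, 680) = -5440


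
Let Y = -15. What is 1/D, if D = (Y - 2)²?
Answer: 1/289 ≈ 0.0034602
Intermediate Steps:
D = 289 (D = (-15 - 2)² = (-17)² = 289)
1/D = 1/289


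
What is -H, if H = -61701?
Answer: 61701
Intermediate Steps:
-H = -1*(-61701) = 61701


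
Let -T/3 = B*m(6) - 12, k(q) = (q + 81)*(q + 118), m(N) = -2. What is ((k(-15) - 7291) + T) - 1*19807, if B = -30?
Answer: -20444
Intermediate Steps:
k(q) = (81 + q)*(118 + q)
T = -144 (T = -3*(-30*(-2) - 12) = -3*(60 - 12) = -3*48 = -144)
((k(-15) - 7291) + T) - 1*19807 = (((9558 + (-15)² + 199*(-15)) - 7291) - 144) - 1*19807 = (((9558 + 225 - 2985) - 7291) - 144) - 19807 = ((6798 - 7291) - 144) - 19807 = (-493 - 144) - 19807 = -637 - 19807 = -20444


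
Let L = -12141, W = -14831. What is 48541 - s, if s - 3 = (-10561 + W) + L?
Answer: 86071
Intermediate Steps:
s = -37530 (s = 3 + ((-10561 - 14831) - 12141) = 3 + (-25392 - 12141) = 3 - 37533 = -37530)
48541 - s = 48541 - 1*(-37530) = 48541 + 37530 = 86071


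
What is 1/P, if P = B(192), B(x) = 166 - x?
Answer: -1/26 ≈ -0.038462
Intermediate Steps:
P = -26 (P = 166 - 1*192 = 166 - 192 = -26)
1/P = 1/(-26) = -1/26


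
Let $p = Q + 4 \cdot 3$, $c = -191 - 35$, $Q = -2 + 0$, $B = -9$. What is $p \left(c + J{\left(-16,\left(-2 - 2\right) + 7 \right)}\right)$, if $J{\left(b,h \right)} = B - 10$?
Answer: $-2450$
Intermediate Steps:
$Q = -2$
$J{\left(b,h \right)} = -19$ ($J{\left(b,h \right)} = -9 - 10 = -19$)
$c = -226$ ($c = -191 - 35 = -226$)
$p = 10$ ($p = -2 + 4 \cdot 3 = -2 + 12 = 10$)
$p \left(c + J{\left(-16,\left(-2 - 2\right) + 7 \right)}\right) = 10 \left(-226 - 19\right) = 10 \left(-245\right) = -2450$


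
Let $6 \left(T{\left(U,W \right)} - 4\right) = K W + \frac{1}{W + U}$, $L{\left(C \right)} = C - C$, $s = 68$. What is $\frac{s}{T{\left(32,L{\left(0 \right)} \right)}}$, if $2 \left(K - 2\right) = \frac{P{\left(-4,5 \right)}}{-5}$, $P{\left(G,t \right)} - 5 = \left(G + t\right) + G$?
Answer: $\frac{13056}{769} \approx 16.978$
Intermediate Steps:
$L{\left(C \right)} = 0$
$P{\left(G,t \right)} = 5 + t + 2 G$ ($P{\left(G,t \right)} = 5 + \left(\left(G + t\right) + G\right) = 5 + \left(t + 2 G\right) = 5 + t + 2 G$)
$K = \frac{9}{5}$ ($K = 2 + \frac{\left(5 + 5 + 2 \left(-4\right)\right) \frac{1}{-5}}{2} = 2 + \frac{\left(5 + 5 - 8\right) \left(- \frac{1}{5}\right)}{2} = 2 + \frac{2 \left(- \frac{1}{5}\right)}{2} = 2 + \frac{1}{2} \left(- \frac{2}{5}\right) = 2 - \frac{1}{5} = \frac{9}{5} \approx 1.8$)
$T{\left(U,W \right)} = 4 + \frac{1}{6 \left(U + W\right)} + \frac{3 W}{10}$ ($T{\left(U,W \right)} = 4 + \frac{\frac{9 W}{5} + \frac{1}{W + U}}{6} = 4 + \frac{\frac{9 W}{5} + \frac{1}{U + W}}{6} = 4 + \frac{\frac{1}{U + W} + \frac{9 W}{5}}{6} = 4 + \left(\frac{1}{6 \left(U + W\right)} + \frac{3 W}{10}\right) = 4 + \frac{1}{6 \left(U + W\right)} + \frac{3 W}{10}$)
$\frac{s}{T{\left(32,L{\left(0 \right)} \right)}} = \frac{68}{\frac{1}{30} \frac{1}{32 + 0} \left(5 + 9 \cdot 0^{2} + 120 \cdot 32 + 120 \cdot 0 + 9 \cdot 32 \cdot 0\right)} = \frac{68}{\frac{1}{30} \cdot \frac{1}{32} \left(5 + 9 \cdot 0 + 3840 + 0 + 0\right)} = \frac{68}{\frac{1}{30} \cdot \frac{1}{32} \left(5 + 0 + 3840 + 0 + 0\right)} = \frac{68}{\frac{1}{30} \cdot \frac{1}{32} \cdot 3845} = \frac{68}{\frac{769}{192}} = 68 \cdot \frac{192}{769} = \frac{13056}{769}$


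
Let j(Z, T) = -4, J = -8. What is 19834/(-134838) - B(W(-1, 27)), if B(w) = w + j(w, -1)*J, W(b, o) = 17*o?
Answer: -33112646/67419 ≈ -491.15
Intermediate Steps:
B(w) = 32 + w (B(w) = w - 4*(-8) = w + 32 = 32 + w)
19834/(-134838) - B(W(-1, 27)) = 19834/(-134838) - (32 + 17*27) = 19834*(-1/134838) - (32 + 459) = -9917/67419 - 1*491 = -9917/67419 - 491 = -33112646/67419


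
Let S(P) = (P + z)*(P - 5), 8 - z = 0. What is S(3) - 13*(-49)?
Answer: 615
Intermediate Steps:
z = 8 (z = 8 - 1*0 = 8 + 0 = 8)
S(P) = (-5 + P)*(8 + P) (S(P) = (P + 8)*(P - 5) = (8 + P)*(-5 + P) = (-5 + P)*(8 + P))
S(3) - 13*(-49) = (-40 + 3² + 3*3) - 13*(-49) = (-40 + 9 + 9) + 637 = -22 + 637 = 615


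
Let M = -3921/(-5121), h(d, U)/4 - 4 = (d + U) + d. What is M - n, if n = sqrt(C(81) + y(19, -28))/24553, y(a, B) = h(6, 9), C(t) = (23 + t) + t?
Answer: 1307/1707 - sqrt(285)/24553 ≈ 0.76498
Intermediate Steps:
C(t) = 23 + 2*t
h(d, U) = 16 + 4*U + 8*d (h(d, U) = 16 + 4*((d + U) + d) = 16 + 4*((U + d) + d) = 16 + 4*(U + 2*d) = 16 + (4*U + 8*d) = 16 + 4*U + 8*d)
y(a, B) = 100 (y(a, B) = 16 + 4*9 + 8*6 = 16 + 36 + 48 = 100)
M = 1307/1707 (M = -3921*(-1/5121) = 1307/1707 ≈ 0.76567)
n = sqrt(285)/24553 (n = sqrt((23 + 2*81) + 100)/24553 = sqrt((23 + 162) + 100)*(1/24553) = sqrt(185 + 100)*(1/24553) = sqrt(285)*(1/24553) = sqrt(285)/24553 ≈ 0.00068757)
M - n = 1307/1707 - sqrt(285)/24553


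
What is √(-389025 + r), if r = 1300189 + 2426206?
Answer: √3337370 ≈ 1826.8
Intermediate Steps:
r = 3726395
√(-389025 + r) = √(-389025 + 3726395) = √3337370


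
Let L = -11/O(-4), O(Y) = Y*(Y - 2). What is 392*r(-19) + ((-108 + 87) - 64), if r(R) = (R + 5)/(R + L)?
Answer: 92017/467 ≈ 197.04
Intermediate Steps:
O(Y) = Y*(-2 + Y)
L = -11/24 (L = -11*(-1/(4*(-2 - 4))) = -11/((-4*(-6))) = -11/24 ≈ -0.45833)
r(R) = (5 + R)/(-11/24 + R) (r(R) = (R + 5)/(R - 11/24) = (5 + R)/(-11/24 + R))
392*r(-19) + ((-108 + 87) - 64) = 392*(24*(5 - 19)/(-11 + 24*(-19))) + ((-108 + 87) - 64) = 392*(24*(-14)/(-11 - 456)) + (-21 - 64) = 392*(24*(-14)/(-467)) - 85 = 392*(24*(-1/467)*(-14)) - 85 = 392*(336/467) - 85 = 131712/467 - 85 = 92017/467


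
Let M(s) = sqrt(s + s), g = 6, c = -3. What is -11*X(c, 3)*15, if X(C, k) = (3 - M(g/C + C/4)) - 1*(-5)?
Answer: -1320 + 165*I*sqrt(22)/2 ≈ -1320.0 + 386.96*I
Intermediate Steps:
M(s) = sqrt(2)*sqrt(s) (M(s) = sqrt(2*s) = sqrt(2)*sqrt(s))
X(C, k) = 8 - sqrt(2)*sqrt(6/C + C/4) (X(C, k) = (3 - sqrt(2)*sqrt(6/C + C/4)) - 1*(-5) = (3 - sqrt(2)*sqrt(6/C + C*(1/4))) + 5 = (3 - sqrt(2)*sqrt(6/C + C/4)) + 5 = 8 - sqrt(2)*sqrt(6/C + C/4))
-11*X(c, 3)*15 = -11*(8 - sqrt(2*(-3) + 48/(-3))/2)*15 = -11*(8 - sqrt(-6 + 48*(-1/3))/2)*15 = -11*(8 - sqrt(-6 - 16)/2)*15 = -11*(8 - I*sqrt(22)/2)*15 = (-88 + 11*I*sqrt(22)/2)*15 = -1320 + 165*I*sqrt(22)/2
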